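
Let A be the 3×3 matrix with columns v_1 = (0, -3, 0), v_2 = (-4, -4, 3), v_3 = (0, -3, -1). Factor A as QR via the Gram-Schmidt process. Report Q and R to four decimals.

e_1 = v_1/‖v_1‖ = (0, -3, 0)/3.0000 = (0.0000, -1.0000, 0.0000).
r_{12} = e_1·v_2 = 4.0000.
u_2 = v_2 − 4.0000·e_1 = (-4.0000, 0.0000, 3.0000).
‖u_2‖ = 5.0000, so e_2 = (-0.8000, 0.0000, 0.6000).
r_{13} = e_1·v_3 = 3.0000; r_{23} = e_2·v_3 = -0.6000.
u_3 = v_3 − 3.0000·e_1 + 0.6000·e_2 = (-0.4800, 0.0000, -0.6400).
‖u_3‖ = 0.8000, so e_3 = (-0.6000, 0.0000, -0.8000).

Q = [[0.0000, -0.8000, -0.6000], [-1.0000, 0.0000, 0.0000], [0.0000, 0.6000, -0.8000]], R = [[3.0000, 4.0000, 3.0000], [0.0000, 5.0000, -0.6000], [0.0000, 0.0000, 0.8000]]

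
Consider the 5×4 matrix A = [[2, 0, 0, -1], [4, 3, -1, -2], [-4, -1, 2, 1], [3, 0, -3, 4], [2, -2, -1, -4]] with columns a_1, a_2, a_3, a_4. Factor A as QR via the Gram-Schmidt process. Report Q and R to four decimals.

Q = [[0.2857, -0.1473, 0.5580, 0.7650], [0.5714, 0.6075, 0.2097, -0.2451], [-0.5714, -0.0061, 0.0673, 0.1708], [0.4286, -0.2209, -0.7492, 0.3466], [0.2857, -0.7486, 0.2809, -0.4531]], R = [[7.0000, 1.7143, -3.2857, -1.4286], [0.0000, 3.3258, 0.7916, 1.0370], [0.0000, 0.0000, 1.8914, -5.0305], [0.0000, 0.0000, 0.0000, 3.0949]]

q_1 = a_1/‖a_1‖ = (2, 4, -4, 3, 2)/7.0000 = (0.2857, 0.5714, -0.5714, 0.4286, 0.2857).
r_{12} = q_1·a_2 = 1.7143.
u_2 = a_2 − 1.7143·q_1 = (-0.4898, 2.0204, -0.0204, -0.7347, -2.4898).
‖u_2‖ = 3.3258, so q_2 = (-0.1473, 0.6075, -0.0061, -0.2209, -0.7486).
r_{13} = q_1·a_3 = -3.2857; r_{23} = q_2·a_3 = 0.7916.
u_3 = a_3 + 3.2857·q_1 − 0.7916·q_2 = (1.0554, 0.3967, 0.1273, -1.4170, 0.5314).
‖u_3‖ = 1.8914, so q_3 = (0.5580, 0.2097, 0.0673, -0.7492, 0.2809).
r_{14} = q_1·a_4 = -1.4286; r_{24} = q_2·a_4 = 1.0370; r_{34} = q_3·a_4 = -5.0305.
u_4 = a_4 + 1.4286·q_1 − 1.0370·q_2 + 5.0305·q_3 = (2.3677, -0.7586, 0.5286, 1.0727, -1.4023).
‖u_4‖ = 3.0949, so q_4 = (0.7650, -0.2451, 0.1708, 0.3466, -0.4531).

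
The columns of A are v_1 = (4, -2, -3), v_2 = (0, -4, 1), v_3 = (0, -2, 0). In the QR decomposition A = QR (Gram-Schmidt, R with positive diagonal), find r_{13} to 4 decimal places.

v_1 = (4, -2, -3); ‖v_1‖ = 5.3852, so q_1 = (0.7428, -0.3714, -0.5571).
r_{13} = q_1·v_3 = 0.7428.

r_{13} = 0.7428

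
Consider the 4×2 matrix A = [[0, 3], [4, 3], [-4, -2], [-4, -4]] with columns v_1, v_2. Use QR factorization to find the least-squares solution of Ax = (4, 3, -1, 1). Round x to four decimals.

x = (-0.4318, 0.9091)

v_1 = (0, 4, -4, -4); ‖v_1‖ = 6.9282, so q_1 = (0.0000, 0.5774, -0.5774, -0.5774).
q_1·v_2 = 0.0000·3 + 0.5774·3 + (-0.5774)·(-2) + (-0.5774)·(-4) = 5.1962.
u_2 = v_2 − 5.1962·q_1 = (3.0000, 0.0000, 1.0000, -1.0000).
‖u_2‖ = 3.3166, so q_2 = (0.9045, 0.0000, 0.3015, -0.3015).
Qᵀb = (1.7321, 3.0151).
Back-substitute: x_2 = 3.0151/3.3166 = 0.9091.
x_1 = (1.7321 − 5.1962·0.9091)/6.9282 = -0.4318.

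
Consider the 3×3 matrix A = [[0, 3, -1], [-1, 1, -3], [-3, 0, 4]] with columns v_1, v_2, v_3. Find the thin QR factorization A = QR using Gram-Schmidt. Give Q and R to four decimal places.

v_1 = (0, -1, -3); ‖v_1‖ = 3.1623, so e_1 = (0.0000, -0.3162, -0.9487).
e_1·v_2 = 0.0000·3 + (-0.3162)·1 + (-0.9487)·0 = -0.3162.
u_2 = v_2 + 0.3162·e_1 = (3.0000, 0.9000, -0.3000).
‖u_2‖ = 3.1464, so e_2 = (0.9535, 0.2860, -0.0953).
e_1·v_3 = 0.0000·(-1) + (-0.3162)·(-3) + (-0.9487)·4 = -2.8460; e_2·v_3 = 0.9535·(-1) + 0.2860·(-3) + (-0.0953)·4 = -2.1930.
u_3 = v_3 + 2.8460·e_1 + 2.1930·e_2 = (1.0909, -3.2727, 1.0909).
‖u_3‖ = 3.6181, so e_3 = (0.3015, -0.9045, 0.3015).

Q = [[0.0000, 0.9535, 0.3015], [-0.3162, 0.2860, -0.9045], [-0.9487, -0.0953, 0.3015]], R = [[3.1623, -0.3162, -2.8460], [0.0000, 3.1464, -2.1930], [0.0000, 0.0000, 3.6181]]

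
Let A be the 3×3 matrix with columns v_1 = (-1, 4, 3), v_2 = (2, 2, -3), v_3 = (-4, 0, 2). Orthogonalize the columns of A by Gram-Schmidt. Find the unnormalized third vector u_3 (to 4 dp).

u_3 = (-2.1617, 0.3603, -1.2009)

v_1 = (-1, 4, 3); ‖v_1‖ = 5.0990, so q_1 = (-0.1961, 0.7845, 0.5883).
q_1·v_2 = (-0.1961)·2 + 0.7845·2 + 0.5883·(-3) = -0.5883.
u_2 = v_2 + 0.5883·q_1 = (1.8846, 2.4615, -2.6538).
‖u_2‖ = 4.0809, so q_2 = (0.4618, 0.6032, -0.6503).
q_1·v_3 = (-0.1961)·(-4) + 0.7845·0 + 0.5883·2 = 1.9612; q_2·v_3 = 0.4618·(-4) + 0.6032·0 + (-0.6503)·2 = -3.1479.
u_3 = v_3 − 1.9612·q_1 + 3.1479·q_2 = (-2.1617, 0.3603, -1.2009).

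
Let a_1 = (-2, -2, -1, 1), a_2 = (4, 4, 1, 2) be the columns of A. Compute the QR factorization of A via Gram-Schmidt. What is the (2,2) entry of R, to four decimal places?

a_1 = (-2, -2, -1, 1); ‖a_1‖ = 3.1623, so e_1 = (-0.6325, -0.6325, -0.3162, 0.3162).
e_1·a_2 = (-0.6325)·4 + (-0.6325)·4 + (-0.3162)·1 + 0.3162·2 = -4.7434.
u_2 = a_2 + 4.7434·e_1 = (1.0000, 1.0000, -0.5000, 3.5000).
r_{22} = ‖u_2‖ = 3.8079.

r_{22} = 3.8079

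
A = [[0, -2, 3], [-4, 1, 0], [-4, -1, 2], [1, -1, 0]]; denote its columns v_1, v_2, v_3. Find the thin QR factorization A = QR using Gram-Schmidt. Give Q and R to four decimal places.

Q = [[0.0000, -0.7576, 0.5540], [-0.6963, 0.3329, 0.0607], [-0.6963, -0.4247, -0.2580], [0.1741, -0.3673, -0.7892]], R = [[5.7446, -0.1741, -1.3926], [0.0000, 2.6400, -3.1221], [0.0000, 0.0000, 1.1459]]

v_1 = (0, -4, -4, 1); ‖v_1‖ = 5.7446, so q_1 = (0.0000, -0.6963, -0.6963, 0.1741).
q_1·v_2 = 0.0000·(-2) + (-0.6963)·1 + (-0.6963)·(-1) + 0.1741·(-1) = -0.1741.
u_2 = v_2 + 0.1741·q_1 = (-2.0000, 0.8788, -1.1212, -0.9697).
‖u_2‖ = 2.6400, so q_2 = (-0.7576, 0.3329, -0.4247, -0.3673).
q_1·v_3 = 0.0000·3 + (-0.6963)·0 + (-0.6963)·2 + 0.1741·0 = -1.3926; q_2·v_3 = (-0.7576)·3 + 0.3329·0 + (-0.4247)·2 + (-0.3673)·0 = -3.1221.
u_3 = v_3 + 1.3926·q_1 + 3.1221·q_2 = (0.6348, 0.0696, -0.2957, -0.9043).
‖u_3‖ = 1.1459, so q_3 = (0.5540, 0.0607, -0.2580, -0.7892).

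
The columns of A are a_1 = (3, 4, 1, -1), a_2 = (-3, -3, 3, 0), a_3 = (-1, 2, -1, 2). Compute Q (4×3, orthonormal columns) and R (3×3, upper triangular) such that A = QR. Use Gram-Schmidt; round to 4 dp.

a_1 = (3, 4, 1, -1); ‖a_1‖ = 5.1962, so q_1 = (0.5774, 0.7698, 0.1925, -0.1925).
q_1·a_2 = 0.5774·(-3) + 0.7698·(-3) + 0.1925·3 + (-0.1925)·0 = -3.4641.
u_2 = a_2 + 3.4641·q_1 = (-1.0000, -0.3333, 3.6667, -0.6667).
‖u_2‖ = 3.8730, so q_2 = (-0.2582, -0.0861, 0.9467, -0.1721).
q_1·a_3 = 0.5774·(-1) + 0.7698·2 + 0.1925·(-1) + (-0.1925)·2 = 0.3849; q_2·a_3 = (-0.2582)·(-1) + (-0.0861)·2 + 0.9467·(-1) + (-0.1721)·2 = -1.2049.
u_3 = a_3 − 0.3849·q_1 + 1.2049·q_2 = (-1.5333, 1.6000, 0.0667, 1.8667).
‖u_3‖ = 2.8983, so q_3 = (-0.5291, 0.5521, 0.0230, 0.6441).

Q = [[0.5774, -0.2582, -0.5291], [0.7698, -0.0861, 0.5521], [0.1925, 0.9467, 0.0230], [-0.1925, -0.1721, 0.6441]], R = [[5.1962, -3.4641, 0.3849], [0.0000, 3.8730, -1.2049], [0.0000, 0.0000, 2.8983]]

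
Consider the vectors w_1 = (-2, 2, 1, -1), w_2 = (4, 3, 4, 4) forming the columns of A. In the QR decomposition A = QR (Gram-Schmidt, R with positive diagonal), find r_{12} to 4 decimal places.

r_{12} = -0.6325

q_1 = w_1/‖w_1‖ = (-2, 2, 1, -1)/3.1623 = (-0.6325, 0.6325, 0.3162, -0.3162).
r_{12} = q_1·w_2 = -0.6325.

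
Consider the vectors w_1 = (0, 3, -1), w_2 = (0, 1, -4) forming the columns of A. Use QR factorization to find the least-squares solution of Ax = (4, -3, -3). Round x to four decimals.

x = (-1.3636, 1.0909)

e_1 = w_1/‖w_1‖ = (0, 3, -1)/3.1623 = (0.0000, 0.9487, -0.3162).
r_{12} = e_1·w_2 = 2.2136.
u_2 = w_2 − 2.2136·e_1 = (0.0000, -1.1000, -3.3000).
‖u_2‖ = 3.4785, so e_2 = (0.0000, -0.3162, -0.9487).
Qᵀb = (-1.8974, 3.7947).
Back-substitute: x_2 = 3.7947/3.4785 = 1.0909.
x_1 = (-1.8974 − 2.2136·1.0909)/3.1623 = -1.3636.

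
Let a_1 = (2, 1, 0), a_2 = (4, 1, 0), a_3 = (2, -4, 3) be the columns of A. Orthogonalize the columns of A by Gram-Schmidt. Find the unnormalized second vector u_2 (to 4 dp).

a_1 = (2, 1, 0); ‖a_1‖ = 2.2361, so q_1 = (0.8944, 0.4472, 0.0000).
q_1·a_2 = 0.8944·4 + 0.4472·1 + 0.0000·0 = 4.0249.
u_2 = a_2 − 4.0249·q_1 = (0.4000, -0.8000, 0.0000).

u_2 = (0.4000, -0.8000, 0.0000)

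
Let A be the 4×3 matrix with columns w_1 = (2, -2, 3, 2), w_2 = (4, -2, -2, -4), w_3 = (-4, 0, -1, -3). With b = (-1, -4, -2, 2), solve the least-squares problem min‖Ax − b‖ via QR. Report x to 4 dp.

x = (0.4162, 0.0346, 0.2748)

w_1 = (2, -2, 3, 2); ‖w_1‖ = 4.5826, so e_1 = (0.4364, -0.4364, 0.6547, 0.4364).
e_1·w_2 = 0.4364·4 + (-0.4364)·(-2) + 0.6547·(-2) + 0.4364·(-4) = -0.4364.
u_2 = w_2 + 0.4364·e_1 = (4.1905, -2.1905, -1.7143, -3.8095).
‖u_2‖ = 6.3095, so e_2 = (0.6642, -0.3472, -0.2717, -0.6038).
e_1·w_3 = 0.4364·(-4) + (-0.4364)·0 + 0.6547·(-1) + 0.4364·(-3) = -3.7097; e_2·w_3 = 0.6642·(-4) + (-0.3472)·0 + (-0.2717)·(-1) + (-0.6038)·(-3) = -0.5736.
u_3 = w_3 + 3.7097·e_1 + 0.5736·e_2 = (-2.0000, -1.8182, 1.2727, -1.7273).
‖u_3‖ = 3.4510, so e_3 = (-0.5795, -0.5269, 0.3688, -0.5005).
Qᵀb = (0.8729, 0.0604, 0.9484).
Back-substitute: x_3 = 0.9484/3.4510 = 0.2748.
x_2 = (0.0604 + 0.5736·0.2748)/6.3095 = 0.0346.
x_1 = (0.8729 + 0.4364·0.0346 + 3.7097·0.2748)/4.5826 = 0.4162.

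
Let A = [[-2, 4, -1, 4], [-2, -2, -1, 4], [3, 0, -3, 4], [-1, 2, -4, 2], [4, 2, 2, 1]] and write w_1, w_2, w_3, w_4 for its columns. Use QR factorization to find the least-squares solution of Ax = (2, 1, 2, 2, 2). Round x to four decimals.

x = (0.2017, 0.2758, -0.0931, 0.3796)

w_1 = (-2, -2, 3, -1, 4); ‖w_1‖ = 5.8310, so e_1 = (-0.3430, -0.3430, 0.5145, -0.1715, 0.6860).
e_1·w_2 = (-0.3430)·4 + (-0.3430)·(-2) + 0.5145·0 + (-0.1715)·2 + 0.6860·2 = 0.3430.
u_2 = w_2 − 0.3430·e_1 = (4.1176, -1.8824, -0.1765, 2.0588, 1.7647).
‖u_2‖ = 5.2804, so e_2 = (0.7798, -0.3565, -0.0334, 0.3899, 0.3342).
e_1·w_3 = (-0.3430)·(-1) + (-0.3430)·(-1) + 0.5145·(-3) + (-0.1715)·(-4) + 0.6860·2 = 1.2005; e_2·w_3 = 0.7798·(-1) + (-0.3565)·(-1) + (-0.0334)·(-3) + 0.3899·(-4) + 0.3342·2 = -1.2143.
u_3 = w_3 − 1.2005·e_1 + 1.2143·e_2 = (0.3586, -1.0211, -3.6582, -3.3207, 1.5823).
‖u_3‖ = 5.2995, so e_3 = (0.0677, -0.1927, -0.6903, -0.6266, 0.2986).
e_1·w_4 = (-0.3430)·4 + (-0.3430)·4 + 0.5145·4 + (-0.1715)·2 + 0.6860·1 = -0.3430; e_2·w_4 = 0.7798·4 + (-0.3565)·4 + (-0.0334)·4 + 0.3899·2 + 0.3342·1 = 2.6736; e_3·w_4 = 0.0677·4 + (-0.1927)·4 + (-0.6903)·4 + (-0.6266)·2 + 0.2986·1 = -4.2158.
u_4 = w_4 + 0.3430·e_1 − 2.6736·e_2 + 4.2158·e_3 = (2.0828, 4.0231, 1.3556, -1.7429, 1.6005).
‖u_4‖ = 5.2878, so e_4 = (0.3939, 0.7608, 0.2564, -0.3296, 0.3027).
Qᵀb = (1.0290, 2.5845, -2.0940, 2.0075).
Back-substitute: x_4 = 2.0075/5.2878 = 0.3796.
x_3 = (-2.0940 + 4.2158·0.3796)/5.2995 = -0.0931.
x_2 = (2.5845 + 1.2143·(-0.0931) − 2.6736·0.3796)/5.2804 = 0.2758.
x_1 = (1.0290 − 0.3430·0.2758 − 1.2005·(-0.0931) + 0.3430·0.3796)/5.8310 = 0.2017.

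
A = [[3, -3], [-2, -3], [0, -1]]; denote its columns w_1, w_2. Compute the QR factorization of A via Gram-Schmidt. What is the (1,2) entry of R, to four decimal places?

r_{12} = -0.8321

w_1 = (3, -2, 0); ‖w_1‖ = 3.6056, so e_1 = (0.8321, -0.5547, 0.0000).
r_{12} = e_1·w_2 = -0.8321.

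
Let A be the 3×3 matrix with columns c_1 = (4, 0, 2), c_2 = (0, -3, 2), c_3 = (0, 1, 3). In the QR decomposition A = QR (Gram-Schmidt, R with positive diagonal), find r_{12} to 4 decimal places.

r_{12} = 0.8944

c_1 = (4, 0, 2); ‖c_1‖ = 4.4721, so e_1 = (0.8944, 0.0000, 0.4472).
r_{12} = e_1·c_2 = 0.8944.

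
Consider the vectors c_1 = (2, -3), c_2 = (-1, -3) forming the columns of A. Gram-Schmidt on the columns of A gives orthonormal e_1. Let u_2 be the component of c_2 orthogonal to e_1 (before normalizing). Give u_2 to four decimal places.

c_1 = (2, -3); ‖c_1‖ = 3.6056, so e_1 = (0.5547, -0.8321).
e_1·c_2 = 0.5547·(-1) + (-0.8321)·(-3) = 1.9415.
u_2 = c_2 − 1.9415·e_1 = (-2.0769, -1.3846).

u_2 = (-2.0769, -1.3846)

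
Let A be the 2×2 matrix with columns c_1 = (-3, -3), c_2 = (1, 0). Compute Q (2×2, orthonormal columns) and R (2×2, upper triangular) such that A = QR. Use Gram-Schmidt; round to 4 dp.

c_1 = (-3, -3); ‖c_1‖ = 4.2426, so e_1 = (-0.7071, -0.7071).
e_1·c_2 = (-0.7071)·1 + (-0.7071)·0 = -0.7071.
u_2 = c_2 + 0.7071·e_1 = (0.5000, -0.5000).
‖u_2‖ = 0.7071, so e_2 = (0.7071, -0.7071).

Q = [[-0.7071, 0.7071], [-0.7071, -0.7071]], R = [[4.2426, -0.7071], [0.0000, 0.7071]]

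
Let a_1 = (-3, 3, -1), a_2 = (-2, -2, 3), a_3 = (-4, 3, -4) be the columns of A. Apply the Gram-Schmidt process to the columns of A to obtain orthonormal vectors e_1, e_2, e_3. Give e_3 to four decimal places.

e_3 = (-0.3950, -0.6208, -0.6772)

e_1 = a_1/‖a_1‖ = (-3, 3, -1)/4.3589 = (-0.6882, 0.6882, -0.2294).
r_{12} = e_1·a_2 = -0.6882.
u_2 = a_2 + 0.6882·e_1 = (-2.4737, -1.5263, 2.8421).
‖u_2‖ = 4.0653, so e_2 = (-0.6085, -0.3755, 0.6991).
r_{13} = e_1·a_3 = 5.7354; r_{23} = e_2·a_3 = -1.4889.
u_3 = a_3 − 5.7354·e_1 + 1.4889·e_2 = (-0.9586, -1.5064, -1.6433).
‖u_3‖ = 2.4266, so e_3 = (-0.3950, -0.6208, -0.6772).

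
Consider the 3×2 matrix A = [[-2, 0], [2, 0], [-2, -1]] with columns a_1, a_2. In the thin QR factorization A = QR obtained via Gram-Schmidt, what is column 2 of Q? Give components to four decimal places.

e_2 = (0.4082, -0.4082, -0.8165)

a_1 = (-2, 2, -2); ‖a_1‖ = 3.4641, so e_1 = (-0.5774, 0.5774, -0.5774).
e_1·a_2 = (-0.5774)·0 + 0.5774·0 + (-0.5774)·(-1) = 0.5774.
u_2 = a_2 − 0.5774·e_1 = (0.3333, -0.3333, -0.6667).
‖u_2‖ = 0.8165, so e_2 = (0.4082, -0.4082, -0.8165).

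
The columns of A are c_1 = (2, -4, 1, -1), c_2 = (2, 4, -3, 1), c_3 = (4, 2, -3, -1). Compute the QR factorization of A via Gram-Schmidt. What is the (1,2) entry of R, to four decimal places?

r_{12} = -3.4112

c_1 = (2, -4, 1, -1); ‖c_1‖ = 4.6904, so q_1 = (0.4264, -0.8528, 0.2132, -0.2132).
r_{12} = q_1·c_2 = -3.4112.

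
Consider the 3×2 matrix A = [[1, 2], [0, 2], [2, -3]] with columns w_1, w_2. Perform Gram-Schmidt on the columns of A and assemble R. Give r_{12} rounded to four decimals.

r_{12} = -1.7889

e_1 = w_1/‖w_1‖ = (1, 0, 2)/2.2361 = (0.4472, 0.0000, 0.8944).
r_{12} = e_1·w_2 = -1.7889.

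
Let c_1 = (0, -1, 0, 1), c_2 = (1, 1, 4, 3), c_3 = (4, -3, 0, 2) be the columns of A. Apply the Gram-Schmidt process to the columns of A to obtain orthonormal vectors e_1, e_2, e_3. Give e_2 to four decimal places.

e_2 = (0.2000, 0.4000, 0.8000, 0.4000)

c_1 = (0, -1, 0, 1); ‖c_1‖ = 1.4142, so e_1 = (0.0000, -0.7071, 0.0000, 0.7071).
e_1·c_2 = 0.0000·1 + (-0.7071)·1 + 0.0000·4 + 0.7071·3 = 1.4142.
u_2 = c_2 − 1.4142·e_1 = (1.0000, 2.0000, 4.0000, 2.0000).
‖u_2‖ = 5.0000, so e_2 = (0.2000, 0.4000, 0.8000, 0.4000).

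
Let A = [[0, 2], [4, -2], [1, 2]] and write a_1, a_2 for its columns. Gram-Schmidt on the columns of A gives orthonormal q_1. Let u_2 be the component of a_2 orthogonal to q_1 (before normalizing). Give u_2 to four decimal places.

u_2 = (2.0000, -0.5882, 2.3529)

q_1 = a_1/‖a_1‖ = (0, 4, 1)/4.1231 = (0.0000, 0.9701, 0.2425).
r_{12} = q_1·a_2 = -1.4552.
u_2 = a_2 + 1.4552·q_1 = (2.0000, -0.5882, 2.3529).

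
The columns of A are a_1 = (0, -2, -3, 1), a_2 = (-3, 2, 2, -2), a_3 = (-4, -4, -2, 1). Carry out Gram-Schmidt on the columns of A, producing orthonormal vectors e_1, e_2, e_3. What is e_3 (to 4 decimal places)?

e_3 = (-0.3047, -0.6813, 0.5692, 0.3449)

a_1 = (0, -2, -3, 1); ‖a_1‖ = 3.7417, so e_1 = (0.0000, -0.5345, -0.8018, 0.2673).
e_1·a_2 = 0.0000·(-3) + (-0.5345)·2 + (-0.8018)·2 + 0.2673·(-2) = -3.2071.
u_2 = a_2 + 3.2071·e_1 = (-3.0000, 0.2857, -0.5714, -1.1429).
‖u_2‖ = 3.2733, so e_2 = (-0.9165, 0.0873, -0.1746, -0.3491).
e_1·a_3 = 0.0000·(-4) + (-0.5345)·(-4) + (-0.8018)·(-2) + 0.2673·1 = 4.0089; e_2·a_3 = (-0.9165)·(-4) + 0.0873·(-4) + (-0.1746)·(-2) + (-0.3491)·1 = 3.3169.
u_3 = a_3 − 4.0089·e_1 − 3.3169·e_2 = (-0.9600, -2.1467, 1.7933, 1.0867).
‖u_3‖ = 3.1507, so e_3 = (-0.3047, -0.6813, 0.5692, 0.3449).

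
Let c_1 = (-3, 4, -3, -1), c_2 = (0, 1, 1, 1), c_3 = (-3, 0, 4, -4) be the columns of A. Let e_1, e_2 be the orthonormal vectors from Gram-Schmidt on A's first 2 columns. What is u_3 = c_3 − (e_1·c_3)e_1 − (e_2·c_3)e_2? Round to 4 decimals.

u_3 = (-2.9143, -0.1143, 4.0857, -3.9714)

e_1 = c_1/‖c_1‖ = (-3, 4, -3, -1)/5.9161 = (-0.5071, 0.6761, -0.5071, -0.1690).
r_{12} = e_1·c_2 = 0.0000.
u_2 = c_2 + 0.0000·e_1 = (0.0000, 1.0000, 1.0000, 1.0000).
‖u_2‖ = 1.7321, so e_2 = (0.0000, 0.5774, 0.5774, 0.5774).
r_{13} = e_1·c_3 = 0.1690; r_{23} = e_2·c_3 = 0.0000.
u_3 = c_3 − 0.1690·e_1 + 0.0000·e_2 = (-2.9143, -0.1143, 4.0857, -3.9714).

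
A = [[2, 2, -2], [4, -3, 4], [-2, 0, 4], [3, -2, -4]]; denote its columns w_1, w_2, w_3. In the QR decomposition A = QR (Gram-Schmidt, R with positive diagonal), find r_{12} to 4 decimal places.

r_{12} = -2.4371

w_1 = (2, 4, -2, 3); ‖w_1‖ = 5.7446, so q_1 = (0.3482, 0.6963, -0.3482, 0.5222).
r_{12} = q_1·w_2 = -2.4371.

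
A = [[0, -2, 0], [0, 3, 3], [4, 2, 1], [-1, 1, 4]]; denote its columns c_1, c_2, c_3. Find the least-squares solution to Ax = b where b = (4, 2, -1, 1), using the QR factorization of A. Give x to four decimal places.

e_1 = c_1/‖c_1‖ = (0, 0, 4, -1)/4.1231 = (0.0000, 0.0000, 0.9701, -0.2425).
r_{12} = e_1·c_2 = 1.6977.
u_2 = c_2 − 1.6977·e_1 = (-2.0000, 3.0000, 0.3529, 1.4118).
‖u_2‖ = 3.8881, so e_2 = (-0.5144, 0.7716, 0.0908, 0.3631).
r_{13} = e_1·c_3 = 0.0000; r_{23} = e_2·c_3 = 3.8579.
u_3 = c_3 + 0.0000·e_1 − 3.8579·e_2 = (1.9844, 0.0233, 0.6498, 2.5992).
‖u_3‖ = 3.3342, so e_3 = (0.5952, 0.0070, 0.1949, 0.7796).
Qᵀb = (-1.2127, -0.2421, 2.9794).
Back-substitute: x_3 = 2.9794/3.3342 = 0.8936.
x_2 = (-0.2421 − 3.8579·0.8936)/3.8881 = -0.9489.
x_1 = (-1.2127 − 1.6977·(-0.9489) + 0.0000·0.8936)/4.1231 = 0.0966.

x = (0.0966, -0.9489, 0.8936)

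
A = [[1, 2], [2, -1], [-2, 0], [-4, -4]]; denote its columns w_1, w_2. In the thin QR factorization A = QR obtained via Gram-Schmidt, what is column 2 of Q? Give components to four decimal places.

w_1 = (1, 2, -2, -4); ‖w_1‖ = 5.0000, so e_1 = (0.2000, 0.4000, -0.4000, -0.8000).
e_1·w_2 = 0.2000·2 + 0.4000·(-1) + (-0.4000)·0 + (-0.8000)·(-4) = 3.2000.
u_2 = w_2 − 3.2000·e_1 = (1.3600, -2.2800, 1.2800, -1.4400).
‖u_2‖ = 3.2802, so e_2 = (0.4146, -0.6951, 0.3902, -0.4390).

e_2 = (0.4146, -0.6951, 0.3902, -0.4390)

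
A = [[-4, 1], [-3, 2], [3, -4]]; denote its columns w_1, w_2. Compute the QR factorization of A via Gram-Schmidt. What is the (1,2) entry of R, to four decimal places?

q_1 = w_1/‖w_1‖ = (-4, -3, 3)/5.8310 = (-0.6860, -0.5145, 0.5145).
r_{12} = q_1·w_2 = -3.7730.

r_{12} = -3.7730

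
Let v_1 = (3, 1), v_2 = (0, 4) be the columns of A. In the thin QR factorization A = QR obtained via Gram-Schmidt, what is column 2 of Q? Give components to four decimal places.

v_1 = (3, 1); ‖v_1‖ = 3.1623, so e_1 = (0.9487, 0.3162).
e_1·v_2 = 0.9487·0 + 0.3162·4 = 1.2649.
u_2 = v_2 − 1.2649·e_1 = (-1.2000, 3.6000).
‖u_2‖ = 3.7947, so e_2 = (-0.3162, 0.9487).

e_2 = (-0.3162, 0.9487)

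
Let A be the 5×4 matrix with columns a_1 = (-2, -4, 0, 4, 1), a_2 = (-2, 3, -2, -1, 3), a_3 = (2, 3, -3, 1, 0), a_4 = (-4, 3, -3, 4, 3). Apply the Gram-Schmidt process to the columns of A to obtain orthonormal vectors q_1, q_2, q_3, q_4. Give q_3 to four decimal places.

q_3 = (0.4986, 0.2720, -0.5877, 0.5576, -0.1455)

q_1 = a_1/‖a_1‖ = (-2, -4, 0, 4, 1)/6.0828 = (-0.3288, -0.6576, 0.0000, 0.6576, 0.1644).
r_{12} = q_1·a_2 = -1.4796.
u_2 = a_2 + 1.4796·q_1 = (-2.4865, 2.0270, -2.0000, -0.0270, 3.2432).
‖u_2‖ = 4.9810, so q_2 = (-0.4992, 0.4069, -0.4015, -0.0054, 0.6511).
r_{13} = q_1·a_3 = -1.9728; r_{23} = q_2·a_3 = 1.4216.
u_3 = a_3 + 1.9728·q_1 − 1.4216·q_2 = (2.0610, 1.1242, -2.4292, 2.3050, -0.6013).
‖u_3‖ = 4.1337, so q_3 = (0.4986, 0.2720, -0.5877, 0.5576, -0.1455).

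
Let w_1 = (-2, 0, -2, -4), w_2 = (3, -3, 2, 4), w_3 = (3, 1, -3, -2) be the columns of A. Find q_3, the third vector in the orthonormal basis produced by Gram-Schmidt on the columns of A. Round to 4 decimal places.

w_1 = (-2, 0, -2, -4); ‖w_1‖ = 4.8990, so q_1 = (-0.4082, 0.0000, -0.4082, -0.8165).
q_1·w_2 = (-0.4082)·3 + 0.0000·(-3) + (-0.4082)·2 + (-0.8165)·4 = -5.3072.
u_2 = w_2 + 5.3072·q_1 = (0.8333, -3.0000, -0.1667, -0.3333).
‖u_2‖ = 3.1358, so q_2 = (0.2657, -0.9567, -0.0531, -0.1063).
q_1·w_3 = (-0.4082)·3 + 0.0000·1 + (-0.4082)·(-3) + (-0.8165)·(-2) = 1.6330; q_2·w_3 = 0.2657·3 + (-0.9567)·1 + (-0.0531)·(-3) + (-0.1063)·(-2) = 0.2126.
u_3 = w_3 − 1.6330·q_1 − 0.2126·q_2 = (3.6102, 1.2034, -2.3220, -0.6441).
‖u_3‖ = 4.5042, so q_3 = (0.8015, 0.2672, -0.5155, -0.1430).

q_3 = (0.8015, 0.2672, -0.5155, -0.1430)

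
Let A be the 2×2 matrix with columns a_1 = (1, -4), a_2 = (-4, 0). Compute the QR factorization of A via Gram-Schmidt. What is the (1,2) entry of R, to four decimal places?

r_{12} = -0.9701

a_1 = (1, -4); ‖a_1‖ = 4.1231, so e_1 = (0.2425, -0.9701).
r_{12} = e_1·a_2 = -0.9701.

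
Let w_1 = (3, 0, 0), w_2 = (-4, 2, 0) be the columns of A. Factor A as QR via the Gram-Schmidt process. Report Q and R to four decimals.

w_1 = (3, 0, 0); ‖w_1‖ = 3.0000, so e_1 = (1.0000, 0.0000, 0.0000).
e_1·w_2 = 1.0000·(-4) + 0.0000·2 + 0.0000·0 = -4.0000.
u_2 = w_2 + 4.0000·e_1 = (0.0000, 2.0000, 0.0000).
‖u_2‖ = 2.0000, so e_2 = (0.0000, 1.0000, 0.0000).

Q = [[1.0000, 0.0000], [0.0000, 1.0000], [0.0000, 0.0000]], R = [[3.0000, -4.0000], [0.0000, 2.0000]]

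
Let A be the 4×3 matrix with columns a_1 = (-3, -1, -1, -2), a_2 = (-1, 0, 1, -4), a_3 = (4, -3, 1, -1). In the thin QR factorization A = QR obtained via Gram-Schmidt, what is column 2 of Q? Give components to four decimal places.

q_2 = (0.2970, 0.1980, 0.4951, -0.7921)

q_1 = a_1/‖a_1‖ = (-3, -1, -1, -2)/3.8730 = (-0.7746, -0.2582, -0.2582, -0.5164).
r_{12} = q_1·a_2 = 2.5820.
u_2 = a_2 − 2.5820·q_1 = (1.0000, 0.6667, 1.6667, -2.6667).
‖u_2‖ = 3.3665, so q_2 = (0.2970, 0.1980, 0.4951, -0.7921).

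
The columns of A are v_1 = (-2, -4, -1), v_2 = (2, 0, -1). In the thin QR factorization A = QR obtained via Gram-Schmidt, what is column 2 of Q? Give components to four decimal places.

e_2 = (0.8018, -0.2673, -0.5345)

v_1 = (-2, -4, -1); ‖v_1‖ = 4.5826, so e_1 = (-0.4364, -0.8729, -0.2182).
e_1·v_2 = (-0.4364)·2 + (-0.8729)·0 + (-0.2182)·(-1) = -0.6547.
u_2 = v_2 + 0.6547·e_1 = (1.7143, -0.5714, -1.1429).
‖u_2‖ = 2.1381, so e_2 = (0.8018, -0.2673, -0.5345).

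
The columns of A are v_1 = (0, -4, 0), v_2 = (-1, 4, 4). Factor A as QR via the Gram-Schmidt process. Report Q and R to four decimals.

v_1 = (0, -4, 0); ‖v_1‖ = 4.0000, so e_1 = (0.0000, -1.0000, 0.0000).
e_1·v_2 = 0.0000·(-1) + (-1.0000)·4 + 0.0000·4 = -4.0000.
u_2 = v_2 + 4.0000·e_1 = (-1.0000, 0.0000, 4.0000).
‖u_2‖ = 4.1231, so e_2 = (-0.2425, 0.0000, 0.9701).

Q = [[0.0000, -0.2425], [-1.0000, 0.0000], [0.0000, 0.9701]], R = [[4.0000, -4.0000], [0.0000, 4.1231]]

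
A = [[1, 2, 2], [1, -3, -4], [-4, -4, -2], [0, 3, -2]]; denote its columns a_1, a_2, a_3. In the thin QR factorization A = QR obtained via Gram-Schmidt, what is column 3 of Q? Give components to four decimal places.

q_3 = (0.2435, -0.5405, -0.0742, -0.8019)

a_1 = (1, 1, -4, 0); ‖a_1‖ = 4.2426, so q_1 = (0.2357, 0.2357, -0.9428, 0.0000).
q_1·a_2 = 0.2357·2 + 0.2357·(-3) + (-0.9428)·(-4) + 0.0000·3 = 3.5355.
u_2 = a_2 − 3.5355·q_1 = (1.1667, -3.8333, -0.6667, 3.0000).
‖u_2‖ = 5.0498, so q_2 = (0.2310, -0.7591, -0.1320, 0.5941).
q_1·a_3 = 0.2357·2 + 0.2357·(-4) + (-0.9428)·(-2) + 0.0000·(-2) = 1.4142; q_2·a_3 = 0.2310·2 + (-0.7591)·(-4) + (-0.1320)·(-2) + 0.5941·(-2) = 2.5744.
u_3 = a_3 − 1.4142·q_1 − 2.5744·q_2 = (1.0719, -2.3791, -0.3268, -3.5294).
‖u_3‖ = 4.4014, so q_3 = (0.2435, -0.5405, -0.0742, -0.8019).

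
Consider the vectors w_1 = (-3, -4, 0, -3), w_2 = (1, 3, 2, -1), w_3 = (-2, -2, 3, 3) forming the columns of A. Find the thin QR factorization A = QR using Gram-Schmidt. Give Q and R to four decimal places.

Q = [[-0.5145, -0.0179, -0.3199], [-0.6860, 0.4841, -0.1896], [0.0000, 0.6096, 0.7306], [-0.5145, -0.6275, 0.5726]], R = [[5.8310, -2.0580, 0.8575], [0.0000, 3.2810, -0.9861], [0.0000, 0.0000, 4.9287]]

e_1 = w_1/‖w_1‖ = (-3, -4, 0, -3)/5.8310 = (-0.5145, -0.6860, 0.0000, -0.5145).
r_{12} = e_1·w_2 = -2.0580.
u_2 = w_2 + 2.0580·e_1 = (-0.0588, 1.5882, 2.0000, -2.0588).
‖u_2‖ = 3.2810, so e_2 = (-0.0179, 0.4841, 0.6096, -0.6275).
r_{13} = e_1·w_3 = 0.8575; r_{23} = e_2·w_3 = -0.9861.
u_3 = w_3 − 0.8575·e_1 + 0.9861·e_2 = (-1.5765, -0.9344, 3.6011, 2.8224).
‖u_3‖ = 4.9287, so e_3 = (-0.3199, -0.1896, 0.7306, 0.5726).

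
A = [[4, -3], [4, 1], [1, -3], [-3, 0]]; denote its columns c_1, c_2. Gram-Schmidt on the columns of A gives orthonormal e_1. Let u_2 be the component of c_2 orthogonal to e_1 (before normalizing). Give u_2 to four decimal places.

c_1 = (4, 4, 1, -3); ‖c_1‖ = 6.4807, so e_1 = (0.6172, 0.6172, 0.1543, -0.4629).
e_1·c_2 = 0.6172·(-3) + 0.6172·1 + 0.1543·(-3) + (-0.4629)·0 = -1.6973.
u_2 = c_2 + 1.6973·e_1 = (-1.9524, 2.0476, -2.7381, -0.7857).

u_2 = (-1.9524, 2.0476, -2.7381, -0.7857)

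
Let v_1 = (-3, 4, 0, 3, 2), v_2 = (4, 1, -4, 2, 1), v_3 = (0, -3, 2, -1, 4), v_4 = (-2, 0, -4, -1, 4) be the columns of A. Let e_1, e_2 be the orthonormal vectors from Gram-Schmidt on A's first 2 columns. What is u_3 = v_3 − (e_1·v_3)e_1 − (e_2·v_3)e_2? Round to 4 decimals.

u_3 = (0.3947, -2.0263, 1.0526, 0.0263, 4.6053)

e_1 = v_1/‖v_1‖ = (-3, 4, 0, 3, 2)/6.1644 = (-0.4867, 0.6489, 0.0000, 0.4867, 0.3244).
r_{12} = e_1·v_2 = 0.0000.
u_2 = v_2 + 0.0000·e_1 = (4.0000, 1.0000, -4.0000, 2.0000, 1.0000).
‖u_2‖ = 6.1644, so e_2 = (0.6489, 0.1622, -0.6489, 0.3244, 0.1622).
r_{13} = e_1·v_3 = -1.1355; r_{23} = e_2·v_3 = -1.4600.
u_3 = v_3 + 1.1355·e_1 + 1.4600·e_2 = (0.3947, -2.0263, 1.0526, 0.0263, 4.6053).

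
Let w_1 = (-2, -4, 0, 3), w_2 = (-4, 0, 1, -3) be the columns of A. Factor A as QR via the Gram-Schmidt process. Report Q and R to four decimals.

Q = [[-0.3714, -0.7985], [-0.7428, -0.0271], [0.0000, 0.1962], [0.5571, -0.5684]], R = [[5.3852, -0.1857], [0.0000, 5.0956]]

w_1 = (-2, -4, 0, 3); ‖w_1‖ = 5.3852, so q_1 = (-0.3714, -0.7428, 0.0000, 0.5571).
q_1·w_2 = (-0.3714)·(-4) + (-0.7428)·0 + 0.0000·1 + 0.5571·(-3) = -0.1857.
u_2 = w_2 + 0.1857·q_1 = (-4.0690, -0.1379, 1.0000, -2.8966).
‖u_2‖ = 5.0956, so q_2 = (-0.7985, -0.0271, 0.1962, -0.5684).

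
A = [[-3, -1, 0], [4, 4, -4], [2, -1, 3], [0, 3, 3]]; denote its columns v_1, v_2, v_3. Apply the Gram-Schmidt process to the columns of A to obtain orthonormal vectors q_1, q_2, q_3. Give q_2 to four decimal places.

v_1 = (-3, 4, 2, 0); ‖v_1‖ = 5.3852, so q_1 = (-0.5571, 0.7428, 0.3714, 0.0000).
q_1·v_2 = (-0.5571)·(-1) + 0.7428·4 + 0.3714·(-1) + 0.0000·3 = 3.1568.
u_2 = v_2 − 3.1568·q_1 = (0.7586, 1.6552, -2.1724, 3.0000).
‖u_2‖ = 4.1273, so q_2 = (0.1838, 0.4010, -0.5264, 0.7269).

q_2 = (0.1838, 0.4010, -0.5264, 0.7269)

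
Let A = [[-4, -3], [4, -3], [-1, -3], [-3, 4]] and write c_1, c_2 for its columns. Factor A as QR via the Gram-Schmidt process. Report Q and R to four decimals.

Q = [[-0.6172, -0.6019], [0.6172, -0.3344], [-0.1543, -0.5016], [-0.4629, 0.5238]], R = [[6.4807, -1.3887], [0.0000, 6.4087]]

e_1 = c_1/‖c_1‖ = (-4, 4, -1, -3)/6.4807 = (-0.6172, 0.6172, -0.1543, -0.4629).
r_{12} = e_1·c_2 = -1.3887.
u_2 = c_2 + 1.3887·e_1 = (-3.8571, -2.1429, -3.2143, 3.3571).
‖u_2‖ = 6.4087, so e_2 = (-0.6019, -0.3344, -0.5016, 0.5238).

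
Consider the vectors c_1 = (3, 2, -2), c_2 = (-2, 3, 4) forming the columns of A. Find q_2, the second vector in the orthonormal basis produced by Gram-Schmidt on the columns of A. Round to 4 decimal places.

q_2 = (-0.1171, 0.7846, 0.6089)

c_1 = (3, 2, -2); ‖c_1‖ = 4.1231, so q_1 = (0.7276, 0.4851, -0.4851).
q_1·c_2 = 0.7276·(-2) + 0.4851·3 + (-0.4851)·4 = -1.9403.
u_2 = c_2 + 1.9403·q_1 = (-0.5882, 3.9412, 3.0588).
‖u_2‖ = 5.0235, so q_2 = (-0.1171, 0.7846, 0.6089).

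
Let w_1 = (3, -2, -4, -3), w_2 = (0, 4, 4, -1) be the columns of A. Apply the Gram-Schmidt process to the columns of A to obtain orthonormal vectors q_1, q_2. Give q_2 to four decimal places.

w_1 = (3, -2, -4, -3); ‖w_1‖ = 6.1644, so q_1 = (0.4867, -0.3244, -0.6489, -0.4867).
q_1·w_2 = 0.4867·0 + (-0.3244)·4 + (-0.6489)·4 + (-0.4867)·(-1) = -3.4066.
u_2 = w_2 + 3.4066·q_1 = (1.6579, 2.8947, 1.7895, -2.6579).
‖u_2‖ = 4.6254, so q_2 = (0.3584, 0.6258, 0.3869, -0.5746).

q_2 = (0.3584, 0.6258, 0.3869, -0.5746)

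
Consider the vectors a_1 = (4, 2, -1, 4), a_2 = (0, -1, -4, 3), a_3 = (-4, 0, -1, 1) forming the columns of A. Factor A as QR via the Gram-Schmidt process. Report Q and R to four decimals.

a_1 = (4, 2, -1, 4); ‖a_1‖ = 6.0828, so q_1 = (0.6576, 0.3288, -0.1644, 0.6576).
q_1·a_2 = 0.6576·0 + 0.3288·(-1) + (-0.1644)·(-4) + 0.6576·3 = 2.3016.
u_2 = a_2 − 2.3016·q_1 = (-1.5135, -1.7568, -3.6216, 1.4865).
‖u_2‖ = 4.5500, so q_2 = (-0.3326, -0.3861, -0.7960, 0.3267).
q_1·a_3 = 0.6576·(-4) + 0.3288·0 + (-0.1644)·(-1) + 0.6576·1 = -1.8084; q_2·a_3 = (-0.3326)·(-4) + (-0.3861)·0 + (-0.7960)·(-1) + 0.3267·1 = 2.4532.
u_3 = a_3 + 1.8084·q_1 − 2.4532·q_2 = (-1.9948, 1.5418, 0.6554, 1.3877).
‖u_3‖ = 2.9515, so q_3 = (-0.6758, 0.5224, 0.2220, 0.4702).

Q = [[0.6576, -0.3326, -0.6758], [0.3288, -0.3861, 0.5224], [-0.1644, -0.7960, 0.2220], [0.6576, 0.3267, 0.4702]], R = [[6.0828, 2.3016, -1.8084], [0.0000, 4.5500, 2.4532], [0.0000, 0.0000, 2.9515]]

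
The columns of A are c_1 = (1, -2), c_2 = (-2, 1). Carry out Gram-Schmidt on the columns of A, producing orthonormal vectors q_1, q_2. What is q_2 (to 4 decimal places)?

q_2 = (-0.8944, -0.4472)

q_1 = c_1/‖c_1‖ = (1, -2)/2.2361 = (0.4472, -0.8944).
r_{12} = q_1·c_2 = -1.7889.
u_2 = c_2 + 1.7889·q_1 = (-1.2000, -0.6000).
‖u_2‖ = 1.3416, so q_2 = (-0.8944, -0.4472).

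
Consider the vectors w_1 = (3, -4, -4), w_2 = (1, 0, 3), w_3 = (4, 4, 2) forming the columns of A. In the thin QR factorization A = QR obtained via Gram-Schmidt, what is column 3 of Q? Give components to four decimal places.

e_3 = (0.6616, 0.7167, -0.2205)

w_1 = (3, -4, -4); ‖w_1‖ = 6.4031, so e_1 = (0.4685, -0.6247, -0.6247).
e_1·w_2 = 0.4685·1 + (-0.6247)·0 + (-0.6247)·3 = -1.4056.
u_2 = w_2 + 1.4056·e_1 = (1.6585, -0.8780, 2.1220).
‖u_2‖ = 2.8327, so e_2 = (0.5855, -0.3100, 0.7491).
e_1·w_3 = 0.4685·4 + (-0.6247)·4 + (-0.6247)·2 = -1.8741; e_2·w_3 = 0.5855·4 + (-0.3100)·4 + 0.7491·2 = 2.6003.
u_3 = w_3 + 1.8741·e_1 − 2.6003·e_2 = (3.3556, 3.6353, -1.1185).
‖u_3‖ = 5.0721, so e_3 = (0.6616, 0.7167, -0.2205).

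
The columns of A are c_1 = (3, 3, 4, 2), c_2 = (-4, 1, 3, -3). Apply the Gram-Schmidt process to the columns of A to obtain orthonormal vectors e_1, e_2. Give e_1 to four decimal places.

e_1 = (0.4867, 0.4867, 0.6489, 0.3244)

c_1 = (3, 3, 4, 2); ‖c_1‖ = 6.1644, so e_1 = (0.4867, 0.4867, 0.6489, 0.3244).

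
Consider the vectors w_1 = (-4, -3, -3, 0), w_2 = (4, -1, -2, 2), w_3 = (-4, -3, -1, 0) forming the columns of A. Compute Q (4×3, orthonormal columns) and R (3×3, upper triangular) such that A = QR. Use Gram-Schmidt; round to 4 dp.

Q = [[-0.6860, 0.6544, 0.0000], [-0.5145, -0.3333, -0.6667], [-0.5145, -0.5393, 0.6667], [0.0000, 0.4121, 0.3333]], R = [[5.8310, -1.2005, 4.8020], [0.0000, 4.8537, -1.0786], [0.0000, 0.0000, 1.3333]]

q_1 = w_1/‖w_1‖ = (-4, -3, -3, 0)/5.8310 = (-0.6860, -0.5145, -0.5145, 0.0000).
r_{12} = q_1·w_2 = -1.2005.
u_2 = w_2 + 1.2005·q_1 = (3.1765, -1.6176, -2.6176, 2.0000).
‖u_2‖ = 4.8537, so q_2 = (0.6544, -0.3333, -0.5393, 0.4121).
r_{13} = q_1·w_3 = 4.8020; r_{23} = q_2·w_3 = -1.0786.
u_3 = w_3 − 4.8020·q_1 + 1.0786·q_2 = (0.0000, -0.8889, 0.8889, 0.4444).
‖u_3‖ = 1.3333, so q_3 = (0.0000, -0.6667, 0.6667, 0.3333).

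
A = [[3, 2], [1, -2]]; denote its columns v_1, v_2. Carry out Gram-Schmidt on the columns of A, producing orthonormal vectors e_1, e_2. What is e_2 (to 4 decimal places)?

e_2 = (0.3162, -0.9487)

v_1 = (3, 1); ‖v_1‖ = 3.1623, so e_1 = (0.9487, 0.3162).
e_1·v_2 = 0.9487·2 + 0.3162·(-2) = 1.2649.
u_2 = v_2 − 1.2649·e_1 = (0.8000, -2.4000).
‖u_2‖ = 2.5298, so e_2 = (0.3162, -0.9487).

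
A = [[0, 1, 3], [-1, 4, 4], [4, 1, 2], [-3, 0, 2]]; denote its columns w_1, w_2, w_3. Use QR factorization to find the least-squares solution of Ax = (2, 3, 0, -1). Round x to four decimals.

x = (-0.0031, 0.8244, -0.0399)

w_1 = (0, -1, 4, -3); ‖w_1‖ = 5.0990, so q_1 = (0.0000, -0.1961, 0.7845, -0.5883).
q_1·w_2 = 0.0000·1 + (-0.1961)·4 + 0.7845·1 + (-0.5883)·0 = 0.0000.
u_2 = w_2 + 0.0000·q_1 = (1.0000, 4.0000, 1.0000, 0.0000).
‖u_2‖ = 4.2426, so q_2 = (0.2357, 0.9428, 0.2357, 0.0000).
q_1·w_3 = 0.0000·3 + (-0.1961)·4 + 0.7845·2 + (-0.5883)·2 = -0.3922; q_2·w_3 = 0.2357·3 + 0.9428·4 + 0.2357·2 + 0.0000·2 = 4.9497.
u_3 = w_3 + 0.3922·q_1 − 4.9497·q_2 = (1.8333, -0.7436, 1.1410, 1.7692).
‖u_3‖ = 2.8890, so q_3 = (0.6346, -0.2574, 0.3950, 0.6124).
Qᵀb = (0.0000, 3.2998, -0.1154).
Back-substitute: x_3 = -0.1154/2.8890 = -0.0399.
x_2 = (3.2998 − 4.9497·(-0.0399))/4.2426 = 0.8244.
x_1 = (0.0000 + 0.0000·0.8244 + 0.3922·(-0.0399))/5.0990 = -0.0031.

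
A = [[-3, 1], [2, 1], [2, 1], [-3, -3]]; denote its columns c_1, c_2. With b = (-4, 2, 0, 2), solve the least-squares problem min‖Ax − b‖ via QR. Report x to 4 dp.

x = (0.9434, -1.4528)

c_1 = (-3, 2, 2, -3); ‖c_1‖ = 5.0990, so q_1 = (-0.5883, 0.3922, 0.3922, -0.5883).
q_1·c_2 = (-0.5883)·1 + 0.3922·1 + 0.3922·1 + (-0.5883)·(-3) = 1.9612.
u_2 = c_2 − 1.9612·q_1 = (2.1538, 0.2308, 0.2308, -1.8462).
‖u_2‖ = 2.8555, so q_2 = (0.7543, 0.0808, 0.0808, -0.6465).
Qᵀb = (1.9612, -4.1485).
Back-substitute: x_2 = -4.1485/2.8555 = -1.4528.
x_1 = (1.9612 − 1.9612·(-1.4528))/5.0990 = 0.9434.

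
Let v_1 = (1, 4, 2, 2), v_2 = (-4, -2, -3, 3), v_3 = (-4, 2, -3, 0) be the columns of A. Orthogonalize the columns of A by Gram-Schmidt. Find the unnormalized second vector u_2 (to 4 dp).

e_1 = v_1/‖v_1‖ = (1, 4, 2, 2)/5.0000 = (0.2000, 0.8000, 0.4000, 0.4000).
r_{12} = e_1·v_2 = -2.4000.
u_2 = v_2 + 2.4000·e_1 = (-3.5200, -0.0800, -2.0400, 3.9600).

u_2 = (-3.5200, -0.0800, -2.0400, 3.9600)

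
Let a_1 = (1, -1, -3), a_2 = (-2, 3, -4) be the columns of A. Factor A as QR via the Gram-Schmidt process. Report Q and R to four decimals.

Q = [[0.3015, -0.5321], [-0.3015, 0.7340], [-0.9045, -0.4220]], R = [[3.3166, 2.1106], [0.0000, 4.9543]]

a_1 = (1, -1, -3); ‖a_1‖ = 3.3166, so q_1 = (0.3015, -0.3015, -0.9045).
q_1·a_2 = 0.3015·(-2) + (-0.3015)·3 + (-0.9045)·(-4) = 2.1106.
u_2 = a_2 − 2.1106·q_1 = (-2.6364, 3.6364, -2.0909).
‖u_2‖ = 4.9543, so q_2 = (-0.5321, 0.7340, -0.4220).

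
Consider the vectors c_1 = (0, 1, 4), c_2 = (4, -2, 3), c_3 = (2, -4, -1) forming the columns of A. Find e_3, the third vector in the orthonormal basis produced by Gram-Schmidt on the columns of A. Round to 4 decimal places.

c_1 = (0, 1, 4); ‖c_1‖ = 4.1231, so e_1 = (0.0000, 0.2425, 0.9701).
e_1·c_2 = 0.0000·4 + 0.2425·(-2) + 0.9701·3 = 2.4254.
u_2 = c_2 − 2.4254·e_1 = (4.0000, -2.5882, 0.6471).
‖u_2‖ = 4.8081, so e_2 = (0.8319, -0.5383, 0.1346).
e_1·c_3 = 0.0000·2 + 0.2425·(-4) + 0.9701·(-1) = -1.9403; e_2·c_3 = 0.8319·2 + (-0.5383)·(-4) + 0.1346·(-1) = 3.6825.
u_3 = c_3 + 1.9403·e_1 − 3.6825·e_2 = (-1.0636, -1.5471, 0.3868).
‖u_3‖ = 1.9168, so e_3 = (-0.5549, -0.8071, 0.2018).

e_3 = (-0.5549, -0.8071, 0.2018)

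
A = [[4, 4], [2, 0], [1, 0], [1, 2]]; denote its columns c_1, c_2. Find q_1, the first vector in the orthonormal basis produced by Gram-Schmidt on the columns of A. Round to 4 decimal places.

c_1 = (4, 2, 1, 1); ‖c_1‖ = 4.6904, so q_1 = (0.8528, 0.4264, 0.2132, 0.2132).

q_1 = (0.8528, 0.4264, 0.2132, 0.2132)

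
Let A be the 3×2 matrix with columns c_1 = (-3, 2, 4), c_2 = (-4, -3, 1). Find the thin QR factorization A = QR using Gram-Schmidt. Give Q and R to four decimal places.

e_1 = c_1/‖c_1‖ = (-3, 2, 4)/5.3852 = (-0.5571, 0.3714, 0.7428).
r_{12} = e_1·c_2 = 1.8570.
u_2 = c_2 − 1.8570·e_1 = (-2.9655, -3.6897, -0.3793).
‖u_2‖ = 4.7489, so e_2 = (-0.6245, -0.7770, -0.0799).

Q = [[-0.5571, -0.6245], [0.3714, -0.7770], [0.7428, -0.0799]], R = [[5.3852, 1.8570], [0.0000, 4.7489]]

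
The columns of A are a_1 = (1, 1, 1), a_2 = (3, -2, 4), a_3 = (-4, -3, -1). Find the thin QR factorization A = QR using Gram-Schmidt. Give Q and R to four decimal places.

Q = [[0.5774, 0.2933, -0.7620], [0.5774, -0.8066, 0.1270], [0.5774, 0.5133, 0.6350]], R = [[1.7321, 2.8868, -4.6188], [0.0000, 4.5461, 0.7332], [0.0000, 0.0000, 2.0320]]

e_1 = a_1/‖a_1‖ = (1, 1, 1)/1.7321 = (0.5774, 0.5774, 0.5774).
r_{12} = e_1·a_2 = 2.8868.
u_2 = a_2 − 2.8868·e_1 = (1.3333, -3.6667, 2.3333).
‖u_2‖ = 4.5461, so e_2 = (0.2933, -0.8066, 0.5133).
r_{13} = e_1·a_3 = -4.6188; r_{23} = e_2·a_3 = 0.7332.
u_3 = a_3 + 4.6188·e_1 − 0.7332·e_2 = (-1.5484, 0.2581, 1.2903).
‖u_3‖ = 2.0320, so e_3 = (-0.7620, 0.1270, 0.6350).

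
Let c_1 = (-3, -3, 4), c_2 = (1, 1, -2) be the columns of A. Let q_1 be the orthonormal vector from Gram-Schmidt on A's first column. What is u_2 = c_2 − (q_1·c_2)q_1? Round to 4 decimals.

c_1 = (-3, -3, 4); ‖c_1‖ = 5.8310, so q_1 = (-0.5145, -0.5145, 0.6860).
q_1·c_2 = (-0.5145)·1 + (-0.5145)·1 + 0.6860·(-2) = -2.4010.
u_2 = c_2 + 2.4010·q_1 = (-0.2353, -0.2353, -0.3529).

u_2 = (-0.2353, -0.2353, -0.3529)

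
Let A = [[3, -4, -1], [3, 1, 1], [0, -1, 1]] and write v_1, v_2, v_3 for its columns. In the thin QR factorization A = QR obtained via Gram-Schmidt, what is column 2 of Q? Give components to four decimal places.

e_2 = (-0.6804, 0.6804, -0.2722)

v_1 = (3, 3, 0); ‖v_1‖ = 4.2426, so e_1 = (0.7071, 0.7071, 0.0000).
e_1·v_2 = 0.7071·(-4) + 0.7071·1 + 0.0000·(-1) = -2.1213.
u_2 = v_2 + 2.1213·e_1 = (-2.5000, 2.5000, -1.0000).
‖u_2‖ = 3.6742, so e_2 = (-0.6804, 0.6804, -0.2722).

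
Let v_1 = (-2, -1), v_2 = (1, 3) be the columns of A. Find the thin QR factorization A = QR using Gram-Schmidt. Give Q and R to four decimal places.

Q = [[-0.8944, -0.4472], [-0.4472, 0.8944]], R = [[2.2361, -2.2361], [0.0000, 2.2361]]

v_1 = (-2, -1); ‖v_1‖ = 2.2361, so q_1 = (-0.8944, -0.4472).
q_1·v_2 = (-0.8944)·1 + (-0.4472)·3 = -2.2361.
u_2 = v_2 + 2.2361·q_1 = (-1.0000, 2.0000).
‖u_2‖ = 2.2361, so q_2 = (-0.4472, 0.8944).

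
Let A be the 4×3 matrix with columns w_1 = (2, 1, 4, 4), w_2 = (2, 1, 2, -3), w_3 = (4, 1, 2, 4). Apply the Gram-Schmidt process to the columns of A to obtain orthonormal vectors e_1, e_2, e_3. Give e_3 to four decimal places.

w_1 = (2, 1, 4, 4); ‖w_1‖ = 6.0828, so e_1 = (0.3288, 0.1644, 0.6576, 0.6576).
e_1·w_2 = 0.3288·2 + 0.1644·1 + 0.6576·2 + 0.6576·(-3) = 0.1644.
u_2 = w_2 − 0.1644·e_1 = (1.9459, 0.9730, 1.8919, -3.1081).
‖u_2‖ = 4.2395, so e_2 = (0.4590, 0.2295, 0.4463, -0.7331).
e_1·w_3 = 0.3288·4 + 0.1644·1 + 0.6576·2 + 0.6576·4 = 5.4252; e_2·w_3 = 0.4590·4 + 0.2295·1 + 0.4463·2 + (-0.7331)·4 = 0.0255.
u_3 = w_3 − 5.4252·e_1 − 0.0255·e_2 = (2.2045, 0.1023, -1.5789, 0.4511).
‖u_3‖ = 2.7508, so e_3 = (0.8014, 0.0372, -0.5740, 0.1640).

e_3 = (0.8014, 0.0372, -0.5740, 0.1640)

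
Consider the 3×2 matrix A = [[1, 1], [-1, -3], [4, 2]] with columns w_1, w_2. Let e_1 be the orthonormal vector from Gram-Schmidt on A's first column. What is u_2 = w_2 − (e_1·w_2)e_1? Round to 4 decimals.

u_2 = (0.3333, -2.3333, -0.6667)

w_1 = (1, -1, 4); ‖w_1‖ = 4.2426, so e_1 = (0.2357, -0.2357, 0.9428).
e_1·w_2 = 0.2357·1 + (-0.2357)·(-3) + 0.9428·2 = 2.8284.
u_2 = w_2 − 2.8284·e_1 = (0.3333, -2.3333, -0.6667).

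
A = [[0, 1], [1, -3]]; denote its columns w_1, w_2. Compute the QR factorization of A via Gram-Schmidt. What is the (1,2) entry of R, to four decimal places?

w_1 = (0, 1); ‖w_1‖ = 1.0000, so e_1 = (0.0000, 1.0000).
r_{12} = e_1·w_2 = -3.0000.

r_{12} = -3.0000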